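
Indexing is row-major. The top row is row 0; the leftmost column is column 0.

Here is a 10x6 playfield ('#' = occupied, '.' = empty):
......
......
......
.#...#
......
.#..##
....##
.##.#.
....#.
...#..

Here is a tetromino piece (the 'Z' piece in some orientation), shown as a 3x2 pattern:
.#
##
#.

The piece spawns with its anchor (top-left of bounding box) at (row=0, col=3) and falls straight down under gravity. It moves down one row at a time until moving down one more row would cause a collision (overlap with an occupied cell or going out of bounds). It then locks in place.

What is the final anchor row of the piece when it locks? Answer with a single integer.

Spawn at (row=0, col=3). Try each row:
  row 0: fits
  row 1: fits
  row 2: fits
  row 3: fits
  row 4: blocked -> lock at row 3

Answer: 3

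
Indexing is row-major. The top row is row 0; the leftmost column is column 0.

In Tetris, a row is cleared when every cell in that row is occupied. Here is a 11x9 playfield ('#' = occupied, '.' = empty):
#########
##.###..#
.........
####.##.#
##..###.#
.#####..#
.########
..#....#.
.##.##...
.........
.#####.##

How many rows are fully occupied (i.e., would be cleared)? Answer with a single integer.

Check each row:
  row 0: 0 empty cells -> FULL (clear)
  row 1: 3 empty cells -> not full
  row 2: 9 empty cells -> not full
  row 3: 2 empty cells -> not full
  row 4: 3 empty cells -> not full
  row 5: 3 empty cells -> not full
  row 6: 1 empty cell -> not full
  row 7: 7 empty cells -> not full
  row 8: 5 empty cells -> not full
  row 9: 9 empty cells -> not full
  row 10: 2 empty cells -> not full
Total rows cleared: 1

Answer: 1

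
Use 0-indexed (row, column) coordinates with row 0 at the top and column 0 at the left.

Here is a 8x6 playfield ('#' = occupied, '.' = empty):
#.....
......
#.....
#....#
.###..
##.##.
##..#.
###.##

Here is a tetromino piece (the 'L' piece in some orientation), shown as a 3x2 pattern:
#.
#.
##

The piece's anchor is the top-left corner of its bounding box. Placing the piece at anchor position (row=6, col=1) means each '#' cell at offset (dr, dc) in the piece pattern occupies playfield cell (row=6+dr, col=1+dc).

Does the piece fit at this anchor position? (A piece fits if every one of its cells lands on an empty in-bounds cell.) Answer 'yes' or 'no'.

Check each piece cell at anchor (6, 1):
  offset (0,0) -> (6,1): occupied ('#') -> FAIL
  offset (1,0) -> (7,1): occupied ('#') -> FAIL
  offset (2,0) -> (8,1): out of bounds -> FAIL
  offset (2,1) -> (8,2): out of bounds -> FAIL
All cells valid: no

Answer: no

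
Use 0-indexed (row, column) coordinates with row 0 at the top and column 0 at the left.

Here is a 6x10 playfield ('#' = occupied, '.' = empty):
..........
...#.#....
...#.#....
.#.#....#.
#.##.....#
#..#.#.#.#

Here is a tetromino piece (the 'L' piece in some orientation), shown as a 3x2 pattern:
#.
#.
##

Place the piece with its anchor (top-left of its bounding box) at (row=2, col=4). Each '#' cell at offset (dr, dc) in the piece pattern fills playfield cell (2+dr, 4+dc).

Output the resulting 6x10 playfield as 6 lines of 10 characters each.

Fill (2+0,4+0) = (2,4)
Fill (2+1,4+0) = (3,4)
Fill (2+2,4+0) = (4,4)
Fill (2+2,4+1) = (4,5)

Answer: ..........
...#.#....
...###....
.#.##...#.
#.####...#
#..#.#.#.#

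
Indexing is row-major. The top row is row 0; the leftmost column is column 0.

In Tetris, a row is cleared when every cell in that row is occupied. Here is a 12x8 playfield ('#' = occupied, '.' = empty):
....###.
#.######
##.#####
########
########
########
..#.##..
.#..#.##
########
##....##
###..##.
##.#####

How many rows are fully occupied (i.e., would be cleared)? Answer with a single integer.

Answer: 4

Derivation:
Check each row:
  row 0: 5 empty cells -> not full
  row 1: 1 empty cell -> not full
  row 2: 1 empty cell -> not full
  row 3: 0 empty cells -> FULL (clear)
  row 4: 0 empty cells -> FULL (clear)
  row 5: 0 empty cells -> FULL (clear)
  row 6: 5 empty cells -> not full
  row 7: 4 empty cells -> not full
  row 8: 0 empty cells -> FULL (clear)
  row 9: 4 empty cells -> not full
  row 10: 3 empty cells -> not full
  row 11: 1 empty cell -> not full
Total rows cleared: 4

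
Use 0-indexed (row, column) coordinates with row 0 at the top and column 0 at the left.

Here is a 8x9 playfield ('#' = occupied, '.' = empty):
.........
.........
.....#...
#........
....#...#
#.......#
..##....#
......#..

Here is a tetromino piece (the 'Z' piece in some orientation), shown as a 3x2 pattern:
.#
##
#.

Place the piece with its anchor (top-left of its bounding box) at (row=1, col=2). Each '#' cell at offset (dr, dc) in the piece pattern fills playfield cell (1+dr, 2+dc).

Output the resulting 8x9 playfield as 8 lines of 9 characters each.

Fill (1+0,2+1) = (1,3)
Fill (1+1,2+0) = (2,2)
Fill (1+1,2+1) = (2,3)
Fill (1+2,2+0) = (3,2)

Answer: .........
...#.....
..##.#...
#.#......
....#...#
#.......#
..##....#
......#..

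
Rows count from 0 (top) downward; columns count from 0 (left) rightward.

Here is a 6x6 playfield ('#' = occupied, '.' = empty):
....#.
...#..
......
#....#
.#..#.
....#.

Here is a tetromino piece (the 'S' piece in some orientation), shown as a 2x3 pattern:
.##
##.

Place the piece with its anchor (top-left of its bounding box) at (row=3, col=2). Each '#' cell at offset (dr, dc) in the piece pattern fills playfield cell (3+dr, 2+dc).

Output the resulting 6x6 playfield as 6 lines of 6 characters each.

Answer: ....#.
...#..
......
#..###
.####.
....#.

Derivation:
Fill (3+0,2+1) = (3,3)
Fill (3+0,2+2) = (3,4)
Fill (3+1,2+0) = (4,2)
Fill (3+1,2+1) = (4,3)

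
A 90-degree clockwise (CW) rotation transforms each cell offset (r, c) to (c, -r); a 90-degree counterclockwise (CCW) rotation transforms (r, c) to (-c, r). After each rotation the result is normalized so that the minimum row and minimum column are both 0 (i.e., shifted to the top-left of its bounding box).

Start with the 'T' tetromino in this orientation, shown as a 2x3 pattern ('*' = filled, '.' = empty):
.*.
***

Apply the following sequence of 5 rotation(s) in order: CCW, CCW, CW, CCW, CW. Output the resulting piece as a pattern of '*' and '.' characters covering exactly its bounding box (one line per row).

Start:
.*.
***
After rotation 1 (CCW):
.*
**
.*
After rotation 2 (CCW):
***
.*.
After rotation 3 (CW):
.*
**
.*
After rotation 4 (CCW):
***
.*.
After rotation 5 (CW):
.*
**
.*

Answer: .*
**
.*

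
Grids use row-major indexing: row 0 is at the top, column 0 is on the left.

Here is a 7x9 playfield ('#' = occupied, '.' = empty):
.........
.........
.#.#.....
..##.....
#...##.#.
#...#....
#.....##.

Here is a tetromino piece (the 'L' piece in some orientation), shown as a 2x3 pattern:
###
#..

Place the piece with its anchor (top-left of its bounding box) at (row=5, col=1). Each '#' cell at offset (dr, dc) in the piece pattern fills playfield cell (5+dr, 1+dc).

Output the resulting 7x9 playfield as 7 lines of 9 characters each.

Fill (5+0,1+0) = (5,1)
Fill (5+0,1+1) = (5,2)
Fill (5+0,1+2) = (5,3)
Fill (5+1,1+0) = (6,1)

Answer: .........
.........
.#.#.....
..##.....
#...##.#.
#####....
##....##.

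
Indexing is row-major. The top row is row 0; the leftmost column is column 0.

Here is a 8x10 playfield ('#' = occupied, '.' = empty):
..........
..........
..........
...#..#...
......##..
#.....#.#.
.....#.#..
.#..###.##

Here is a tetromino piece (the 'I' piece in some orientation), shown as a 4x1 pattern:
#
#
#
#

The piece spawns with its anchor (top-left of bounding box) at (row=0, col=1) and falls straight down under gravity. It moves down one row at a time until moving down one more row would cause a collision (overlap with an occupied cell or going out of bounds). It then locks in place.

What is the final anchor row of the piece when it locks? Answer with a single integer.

Spawn at (row=0, col=1). Try each row:
  row 0: fits
  row 1: fits
  row 2: fits
  row 3: fits
  row 4: blocked -> lock at row 3

Answer: 3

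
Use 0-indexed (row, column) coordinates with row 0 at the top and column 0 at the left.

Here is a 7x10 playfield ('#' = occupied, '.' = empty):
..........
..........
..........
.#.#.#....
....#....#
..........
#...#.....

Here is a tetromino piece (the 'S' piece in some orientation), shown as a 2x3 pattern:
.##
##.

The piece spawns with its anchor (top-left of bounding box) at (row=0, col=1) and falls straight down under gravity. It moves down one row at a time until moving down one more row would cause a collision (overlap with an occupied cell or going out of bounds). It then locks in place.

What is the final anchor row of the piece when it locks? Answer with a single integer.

Spawn at (row=0, col=1). Try each row:
  row 0: fits
  row 1: fits
  row 2: blocked -> lock at row 1

Answer: 1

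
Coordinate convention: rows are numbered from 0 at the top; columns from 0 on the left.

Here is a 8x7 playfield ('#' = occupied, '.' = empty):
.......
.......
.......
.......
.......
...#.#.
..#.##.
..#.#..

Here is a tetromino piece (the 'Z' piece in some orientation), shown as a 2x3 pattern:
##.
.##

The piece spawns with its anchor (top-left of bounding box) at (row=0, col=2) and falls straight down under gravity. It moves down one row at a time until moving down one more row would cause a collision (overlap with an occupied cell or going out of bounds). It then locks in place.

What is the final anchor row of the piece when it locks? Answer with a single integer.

Answer: 3

Derivation:
Spawn at (row=0, col=2). Try each row:
  row 0: fits
  row 1: fits
  row 2: fits
  row 3: fits
  row 4: blocked -> lock at row 3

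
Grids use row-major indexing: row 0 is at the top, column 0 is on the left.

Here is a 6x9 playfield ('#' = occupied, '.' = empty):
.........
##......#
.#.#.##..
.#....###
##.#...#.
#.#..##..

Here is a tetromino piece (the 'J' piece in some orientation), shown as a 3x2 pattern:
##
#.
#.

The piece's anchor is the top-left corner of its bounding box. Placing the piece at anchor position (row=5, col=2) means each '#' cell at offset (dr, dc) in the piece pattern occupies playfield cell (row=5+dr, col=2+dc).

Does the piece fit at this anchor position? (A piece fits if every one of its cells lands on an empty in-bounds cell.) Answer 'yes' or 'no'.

Check each piece cell at anchor (5, 2):
  offset (0,0) -> (5,2): occupied ('#') -> FAIL
  offset (0,1) -> (5,3): empty -> OK
  offset (1,0) -> (6,2): out of bounds -> FAIL
  offset (2,0) -> (7,2): out of bounds -> FAIL
All cells valid: no

Answer: no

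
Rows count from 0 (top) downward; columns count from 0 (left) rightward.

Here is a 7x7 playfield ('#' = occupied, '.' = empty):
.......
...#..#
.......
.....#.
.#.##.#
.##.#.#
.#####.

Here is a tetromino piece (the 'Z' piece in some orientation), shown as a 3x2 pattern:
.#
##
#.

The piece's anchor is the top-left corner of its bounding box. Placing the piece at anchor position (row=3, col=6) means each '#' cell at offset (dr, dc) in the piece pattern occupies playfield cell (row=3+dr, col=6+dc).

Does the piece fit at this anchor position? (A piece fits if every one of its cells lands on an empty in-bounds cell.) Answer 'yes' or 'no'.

Check each piece cell at anchor (3, 6):
  offset (0,1) -> (3,7): out of bounds -> FAIL
  offset (1,0) -> (4,6): occupied ('#') -> FAIL
  offset (1,1) -> (4,7): out of bounds -> FAIL
  offset (2,0) -> (5,6): occupied ('#') -> FAIL
All cells valid: no

Answer: no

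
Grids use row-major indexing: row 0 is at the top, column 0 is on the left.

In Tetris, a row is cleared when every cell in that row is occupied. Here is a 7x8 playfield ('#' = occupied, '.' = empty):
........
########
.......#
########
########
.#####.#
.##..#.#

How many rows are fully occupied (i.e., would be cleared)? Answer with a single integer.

Answer: 3

Derivation:
Check each row:
  row 0: 8 empty cells -> not full
  row 1: 0 empty cells -> FULL (clear)
  row 2: 7 empty cells -> not full
  row 3: 0 empty cells -> FULL (clear)
  row 4: 0 empty cells -> FULL (clear)
  row 5: 2 empty cells -> not full
  row 6: 4 empty cells -> not full
Total rows cleared: 3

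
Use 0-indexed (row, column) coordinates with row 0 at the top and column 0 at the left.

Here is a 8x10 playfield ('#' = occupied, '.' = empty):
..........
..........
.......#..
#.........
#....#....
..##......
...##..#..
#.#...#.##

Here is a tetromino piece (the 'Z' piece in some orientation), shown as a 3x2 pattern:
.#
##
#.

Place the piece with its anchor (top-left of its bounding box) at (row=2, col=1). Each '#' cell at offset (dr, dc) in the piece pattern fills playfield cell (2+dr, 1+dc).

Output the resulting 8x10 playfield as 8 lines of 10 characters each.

Fill (2+0,1+1) = (2,2)
Fill (2+1,1+0) = (3,1)
Fill (2+1,1+1) = (3,2)
Fill (2+2,1+0) = (4,1)

Answer: ..........
..........
..#....#..
###.......
##...#....
..##......
...##..#..
#.#...#.##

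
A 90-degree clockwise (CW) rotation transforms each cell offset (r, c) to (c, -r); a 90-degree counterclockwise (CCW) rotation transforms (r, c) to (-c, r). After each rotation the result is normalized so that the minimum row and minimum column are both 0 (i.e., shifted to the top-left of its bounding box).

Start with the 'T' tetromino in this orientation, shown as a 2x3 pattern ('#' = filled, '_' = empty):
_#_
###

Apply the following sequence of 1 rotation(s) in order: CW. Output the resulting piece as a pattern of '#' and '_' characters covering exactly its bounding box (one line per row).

Answer: #_
##
#_

Derivation:
Start:
_#_
###
After rotation 1 (CW):
#_
##
#_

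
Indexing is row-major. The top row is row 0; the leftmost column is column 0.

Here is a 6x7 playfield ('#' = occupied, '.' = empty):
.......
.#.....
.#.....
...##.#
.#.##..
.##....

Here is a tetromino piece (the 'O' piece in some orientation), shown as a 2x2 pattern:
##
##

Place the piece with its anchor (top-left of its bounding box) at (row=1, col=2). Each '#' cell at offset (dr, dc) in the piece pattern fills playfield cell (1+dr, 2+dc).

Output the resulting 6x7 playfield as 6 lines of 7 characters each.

Fill (1+0,2+0) = (1,2)
Fill (1+0,2+1) = (1,3)
Fill (1+1,2+0) = (2,2)
Fill (1+1,2+1) = (2,3)

Answer: .......
.###...
.###...
...##.#
.#.##..
.##....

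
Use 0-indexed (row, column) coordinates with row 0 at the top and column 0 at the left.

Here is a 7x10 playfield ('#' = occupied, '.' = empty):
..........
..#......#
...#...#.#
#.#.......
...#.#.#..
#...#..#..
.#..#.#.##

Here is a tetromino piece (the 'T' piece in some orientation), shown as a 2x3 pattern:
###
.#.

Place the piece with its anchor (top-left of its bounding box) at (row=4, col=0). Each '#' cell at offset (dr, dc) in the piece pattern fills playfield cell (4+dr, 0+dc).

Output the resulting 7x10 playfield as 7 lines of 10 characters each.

Fill (4+0,0+0) = (4,0)
Fill (4+0,0+1) = (4,1)
Fill (4+0,0+2) = (4,2)
Fill (4+1,0+1) = (5,1)

Answer: ..........
..#......#
...#...#.#
#.#.......
####.#.#..
##..#..#..
.#..#.#.##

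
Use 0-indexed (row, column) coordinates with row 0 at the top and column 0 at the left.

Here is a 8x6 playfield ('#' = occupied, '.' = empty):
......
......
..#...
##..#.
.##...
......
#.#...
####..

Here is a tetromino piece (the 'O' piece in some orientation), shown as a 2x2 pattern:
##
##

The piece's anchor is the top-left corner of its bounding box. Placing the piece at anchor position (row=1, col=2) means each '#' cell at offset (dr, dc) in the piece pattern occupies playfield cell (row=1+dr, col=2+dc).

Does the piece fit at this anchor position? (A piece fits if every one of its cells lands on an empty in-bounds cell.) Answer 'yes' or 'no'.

Answer: no

Derivation:
Check each piece cell at anchor (1, 2):
  offset (0,0) -> (1,2): empty -> OK
  offset (0,1) -> (1,3): empty -> OK
  offset (1,0) -> (2,2): occupied ('#') -> FAIL
  offset (1,1) -> (2,3): empty -> OK
All cells valid: no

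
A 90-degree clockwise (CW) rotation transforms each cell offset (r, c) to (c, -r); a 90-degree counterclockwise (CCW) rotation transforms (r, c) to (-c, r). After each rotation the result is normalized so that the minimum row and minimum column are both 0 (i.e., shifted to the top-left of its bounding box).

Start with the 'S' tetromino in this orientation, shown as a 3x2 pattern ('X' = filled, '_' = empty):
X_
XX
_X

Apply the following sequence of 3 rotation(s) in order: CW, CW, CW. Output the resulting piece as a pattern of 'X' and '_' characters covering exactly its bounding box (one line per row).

Answer: _XX
XX_

Derivation:
Start:
X_
XX
_X
After rotation 1 (CW):
_XX
XX_
After rotation 2 (CW):
X_
XX
_X
After rotation 3 (CW):
_XX
XX_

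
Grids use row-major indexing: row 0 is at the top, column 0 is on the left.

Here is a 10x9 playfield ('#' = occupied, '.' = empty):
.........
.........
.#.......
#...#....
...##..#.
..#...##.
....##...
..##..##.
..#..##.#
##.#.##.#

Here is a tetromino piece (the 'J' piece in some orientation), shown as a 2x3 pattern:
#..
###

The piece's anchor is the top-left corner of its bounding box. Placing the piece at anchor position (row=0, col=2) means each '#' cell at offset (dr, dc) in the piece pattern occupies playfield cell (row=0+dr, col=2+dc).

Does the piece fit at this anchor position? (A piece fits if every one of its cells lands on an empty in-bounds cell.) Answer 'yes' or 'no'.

Check each piece cell at anchor (0, 2):
  offset (0,0) -> (0,2): empty -> OK
  offset (1,0) -> (1,2): empty -> OK
  offset (1,1) -> (1,3): empty -> OK
  offset (1,2) -> (1,4): empty -> OK
All cells valid: yes

Answer: yes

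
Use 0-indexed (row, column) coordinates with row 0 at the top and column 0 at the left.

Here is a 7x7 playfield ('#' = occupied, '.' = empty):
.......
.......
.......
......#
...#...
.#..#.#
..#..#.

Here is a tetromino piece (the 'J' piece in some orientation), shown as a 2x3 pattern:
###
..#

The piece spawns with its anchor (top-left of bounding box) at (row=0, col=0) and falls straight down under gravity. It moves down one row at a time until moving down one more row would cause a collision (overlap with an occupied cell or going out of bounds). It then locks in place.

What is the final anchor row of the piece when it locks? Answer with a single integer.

Answer: 4

Derivation:
Spawn at (row=0, col=0). Try each row:
  row 0: fits
  row 1: fits
  row 2: fits
  row 3: fits
  row 4: fits
  row 5: blocked -> lock at row 4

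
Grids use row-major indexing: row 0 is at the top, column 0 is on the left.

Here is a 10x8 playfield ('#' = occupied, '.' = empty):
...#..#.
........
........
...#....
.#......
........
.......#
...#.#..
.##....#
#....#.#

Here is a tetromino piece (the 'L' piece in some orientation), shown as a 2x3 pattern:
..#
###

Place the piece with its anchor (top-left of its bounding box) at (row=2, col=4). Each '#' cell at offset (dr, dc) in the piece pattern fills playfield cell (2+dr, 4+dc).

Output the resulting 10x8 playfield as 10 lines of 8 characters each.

Fill (2+0,4+2) = (2,6)
Fill (2+1,4+0) = (3,4)
Fill (2+1,4+1) = (3,5)
Fill (2+1,4+2) = (3,6)

Answer: ...#..#.
........
......#.
...####.
.#......
........
.......#
...#.#..
.##....#
#....#.#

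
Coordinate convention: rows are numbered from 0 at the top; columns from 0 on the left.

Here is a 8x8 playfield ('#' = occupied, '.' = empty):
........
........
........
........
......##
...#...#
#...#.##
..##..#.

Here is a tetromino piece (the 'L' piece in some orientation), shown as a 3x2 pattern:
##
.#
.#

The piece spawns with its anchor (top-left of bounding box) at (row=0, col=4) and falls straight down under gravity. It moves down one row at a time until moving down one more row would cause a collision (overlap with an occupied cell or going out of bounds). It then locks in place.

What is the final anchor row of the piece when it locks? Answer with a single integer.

Spawn at (row=0, col=4). Try each row:
  row 0: fits
  row 1: fits
  row 2: fits
  row 3: fits
  row 4: fits
  row 5: fits
  row 6: blocked -> lock at row 5

Answer: 5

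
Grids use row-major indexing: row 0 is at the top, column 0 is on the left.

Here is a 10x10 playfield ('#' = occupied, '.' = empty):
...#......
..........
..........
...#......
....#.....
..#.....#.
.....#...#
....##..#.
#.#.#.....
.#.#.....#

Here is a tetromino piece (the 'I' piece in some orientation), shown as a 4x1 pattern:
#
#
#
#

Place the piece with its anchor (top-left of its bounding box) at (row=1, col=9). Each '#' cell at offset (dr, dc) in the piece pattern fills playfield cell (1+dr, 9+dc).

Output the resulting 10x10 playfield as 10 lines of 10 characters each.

Fill (1+0,9+0) = (1,9)
Fill (1+1,9+0) = (2,9)
Fill (1+2,9+0) = (3,9)
Fill (1+3,9+0) = (4,9)

Answer: ...#......
.........#
.........#
...#.....#
....#....#
..#.....#.
.....#...#
....##..#.
#.#.#.....
.#.#.....#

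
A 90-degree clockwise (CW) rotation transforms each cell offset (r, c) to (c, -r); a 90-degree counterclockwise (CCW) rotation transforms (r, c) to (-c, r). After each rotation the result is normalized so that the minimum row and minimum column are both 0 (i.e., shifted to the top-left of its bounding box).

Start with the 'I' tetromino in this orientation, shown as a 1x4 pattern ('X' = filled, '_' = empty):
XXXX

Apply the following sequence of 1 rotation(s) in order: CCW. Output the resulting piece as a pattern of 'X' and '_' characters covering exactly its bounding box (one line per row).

Answer: X
X
X
X

Derivation:
Start:
XXXX
After rotation 1 (CCW):
X
X
X
X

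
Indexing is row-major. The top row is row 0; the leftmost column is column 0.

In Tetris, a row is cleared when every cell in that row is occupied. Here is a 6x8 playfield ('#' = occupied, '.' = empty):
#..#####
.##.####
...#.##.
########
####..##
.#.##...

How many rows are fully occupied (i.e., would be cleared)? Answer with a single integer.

Answer: 1

Derivation:
Check each row:
  row 0: 2 empty cells -> not full
  row 1: 2 empty cells -> not full
  row 2: 5 empty cells -> not full
  row 3: 0 empty cells -> FULL (clear)
  row 4: 2 empty cells -> not full
  row 5: 5 empty cells -> not full
Total rows cleared: 1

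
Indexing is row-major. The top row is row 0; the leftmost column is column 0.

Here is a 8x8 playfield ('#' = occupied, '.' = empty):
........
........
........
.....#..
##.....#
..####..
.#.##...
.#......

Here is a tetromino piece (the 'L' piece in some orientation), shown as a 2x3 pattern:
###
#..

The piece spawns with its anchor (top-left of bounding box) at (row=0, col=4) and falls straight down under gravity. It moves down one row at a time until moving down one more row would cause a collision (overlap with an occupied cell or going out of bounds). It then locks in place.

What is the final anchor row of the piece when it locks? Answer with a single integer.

Answer: 2

Derivation:
Spawn at (row=0, col=4). Try each row:
  row 0: fits
  row 1: fits
  row 2: fits
  row 3: blocked -> lock at row 2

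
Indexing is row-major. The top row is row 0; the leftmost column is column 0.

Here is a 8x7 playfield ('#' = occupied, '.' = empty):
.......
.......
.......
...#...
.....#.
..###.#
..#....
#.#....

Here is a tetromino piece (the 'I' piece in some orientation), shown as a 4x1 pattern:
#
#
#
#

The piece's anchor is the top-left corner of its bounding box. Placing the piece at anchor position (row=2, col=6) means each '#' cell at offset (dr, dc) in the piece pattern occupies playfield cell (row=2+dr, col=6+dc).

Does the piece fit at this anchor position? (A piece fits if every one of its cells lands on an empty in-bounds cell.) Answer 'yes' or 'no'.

Answer: no

Derivation:
Check each piece cell at anchor (2, 6):
  offset (0,0) -> (2,6): empty -> OK
  offset (1,0) -> (3,6): empty -> OK
  offset (2,0) -> (4,6): empty -> OK
  offset (3,0) -> (5,6): occupied ('#') -> FAIL
All cells valid: no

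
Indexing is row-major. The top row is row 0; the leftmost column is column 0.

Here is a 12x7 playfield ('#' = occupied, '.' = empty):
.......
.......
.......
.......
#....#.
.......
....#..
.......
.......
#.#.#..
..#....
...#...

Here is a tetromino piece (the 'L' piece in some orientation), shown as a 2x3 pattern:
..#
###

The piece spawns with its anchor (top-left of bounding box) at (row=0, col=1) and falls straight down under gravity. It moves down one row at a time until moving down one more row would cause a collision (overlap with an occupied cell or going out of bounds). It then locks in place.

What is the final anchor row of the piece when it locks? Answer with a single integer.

Answer: 7

Derivation:
Spawn at (row=0, col=1). Try each row:
  row 0: fits
  row 1: fits
  row 2: fits
  row 3: fits
  row 4: fits
  row 5: fits
  row 6: fits
  row 7: fits
  row 8: blocked -> lock at row 7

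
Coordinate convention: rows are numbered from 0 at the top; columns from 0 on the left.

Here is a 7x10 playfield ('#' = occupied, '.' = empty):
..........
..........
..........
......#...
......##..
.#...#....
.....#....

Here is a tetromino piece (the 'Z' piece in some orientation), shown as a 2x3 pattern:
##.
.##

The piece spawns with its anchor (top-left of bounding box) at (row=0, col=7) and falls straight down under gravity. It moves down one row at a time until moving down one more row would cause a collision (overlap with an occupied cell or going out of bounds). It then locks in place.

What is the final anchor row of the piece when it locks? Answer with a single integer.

Answer: 3

Derivation:
Spawn at (row=0, col=7). Try each row:
  row 0: fits
  row 1: fits
  row 2: fits
  row 3: fits
  row 4: blocked -> lock at row 3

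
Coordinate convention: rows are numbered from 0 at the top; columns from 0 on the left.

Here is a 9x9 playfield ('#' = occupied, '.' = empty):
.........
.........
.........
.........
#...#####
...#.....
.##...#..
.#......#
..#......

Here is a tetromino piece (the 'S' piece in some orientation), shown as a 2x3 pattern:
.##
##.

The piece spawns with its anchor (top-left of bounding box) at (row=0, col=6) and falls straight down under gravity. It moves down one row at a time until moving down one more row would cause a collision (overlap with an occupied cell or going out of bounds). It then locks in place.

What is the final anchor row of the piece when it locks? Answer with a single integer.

Spawn at (row=0, col=6). Try each row:
  row 0: fits
  row 1: fits
  row 2: fits
  row 3: blocked -> lock at row 2

Answer: 2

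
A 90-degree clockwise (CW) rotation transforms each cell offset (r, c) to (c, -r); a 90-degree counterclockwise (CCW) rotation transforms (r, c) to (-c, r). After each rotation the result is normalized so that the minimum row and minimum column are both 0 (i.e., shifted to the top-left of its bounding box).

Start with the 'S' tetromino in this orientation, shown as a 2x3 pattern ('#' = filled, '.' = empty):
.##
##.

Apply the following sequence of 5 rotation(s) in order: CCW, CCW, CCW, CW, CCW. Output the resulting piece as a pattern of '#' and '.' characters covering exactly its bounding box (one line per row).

Answer: #.
##
.#

Derivation:
Start:
.##
##.
After rotation 1 (CCW):
#.
##
.#
After rotation 2 (CCW):
.##
##.
After rotation 3 (CCW):
#.
##
.#
After rotation 4 (CW):
.##
##.
After rotation 5 (CCW):
#.
##
.#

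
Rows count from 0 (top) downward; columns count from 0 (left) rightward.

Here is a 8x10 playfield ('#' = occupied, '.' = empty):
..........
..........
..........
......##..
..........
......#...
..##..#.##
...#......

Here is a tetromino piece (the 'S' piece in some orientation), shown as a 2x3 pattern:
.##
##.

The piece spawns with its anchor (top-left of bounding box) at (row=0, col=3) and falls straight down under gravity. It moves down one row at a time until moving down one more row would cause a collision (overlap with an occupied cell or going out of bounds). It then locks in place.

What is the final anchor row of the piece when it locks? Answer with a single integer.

Answer: 4

Derivation:
Spawn at (row=0, col=3). Try each row:
  row 0: fits
  row 1: fits
  row 2: fits
  row 3: fits
  row 4: fits
  row 5: blocked -> lock at row 4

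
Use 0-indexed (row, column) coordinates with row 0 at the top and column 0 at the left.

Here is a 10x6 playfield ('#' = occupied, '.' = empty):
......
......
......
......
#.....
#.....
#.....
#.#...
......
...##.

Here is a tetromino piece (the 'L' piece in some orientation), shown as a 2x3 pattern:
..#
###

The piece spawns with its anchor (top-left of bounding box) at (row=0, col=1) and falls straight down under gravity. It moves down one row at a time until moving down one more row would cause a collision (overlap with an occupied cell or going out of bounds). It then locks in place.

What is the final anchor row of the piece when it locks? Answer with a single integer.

Answer: 5

Derivation:
Spawn at (row=0, col=1). Try each row:
  row 0: fits
  row 1: fits
  row 2: fits
  row 3: fits
  row 4: fits
  row 5: fits
  row 6: blocked -> lock at row 5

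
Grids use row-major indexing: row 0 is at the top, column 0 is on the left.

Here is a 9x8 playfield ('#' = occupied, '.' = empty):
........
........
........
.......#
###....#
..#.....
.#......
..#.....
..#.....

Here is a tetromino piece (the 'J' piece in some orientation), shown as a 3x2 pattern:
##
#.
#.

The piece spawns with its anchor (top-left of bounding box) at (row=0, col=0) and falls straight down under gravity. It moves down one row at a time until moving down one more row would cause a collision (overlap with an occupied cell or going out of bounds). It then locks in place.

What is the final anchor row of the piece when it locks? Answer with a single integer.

Spawn at (row=0, col=0). Try each row:
  row 0: fits
  row 1: fits
  row 2: blocked -> lock at row 1

Answer: 1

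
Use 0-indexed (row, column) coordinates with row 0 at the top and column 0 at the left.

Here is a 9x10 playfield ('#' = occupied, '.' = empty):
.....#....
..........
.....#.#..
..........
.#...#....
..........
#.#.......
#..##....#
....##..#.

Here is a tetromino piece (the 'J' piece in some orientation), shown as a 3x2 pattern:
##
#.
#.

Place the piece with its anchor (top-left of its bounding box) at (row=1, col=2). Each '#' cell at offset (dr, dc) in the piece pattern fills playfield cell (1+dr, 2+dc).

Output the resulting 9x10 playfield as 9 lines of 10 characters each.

Answer: .....#....
..##......
..#..#.#..
..#.......
.#...#....
..........
#.#.......
#..##....#
....##..#.

Derivation:
Fill (1+0,2+0) = (1,2)
Fill (1+0,2+1) = (1,3)
Fill (1+1,2+0) = (2,2)
Fill (1+2,2+0) = (3,2)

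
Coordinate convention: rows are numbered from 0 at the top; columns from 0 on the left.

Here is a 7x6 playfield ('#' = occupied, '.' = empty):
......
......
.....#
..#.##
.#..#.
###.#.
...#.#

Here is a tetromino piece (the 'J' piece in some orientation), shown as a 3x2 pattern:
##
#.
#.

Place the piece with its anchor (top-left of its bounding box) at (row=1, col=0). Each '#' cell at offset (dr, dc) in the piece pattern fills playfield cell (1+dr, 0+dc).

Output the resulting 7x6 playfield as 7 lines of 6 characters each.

Answer: ......
##....
#....#
#.#.##
.#..#.
###.#.
...#.#

Derivation:
Fill (1+0,0+0) = (1,0)
Fill (1+0,0+1) = (1,1)
Fill (1+1,0+0) = (2,0)
Fill (1+2,0+0) = (3,0)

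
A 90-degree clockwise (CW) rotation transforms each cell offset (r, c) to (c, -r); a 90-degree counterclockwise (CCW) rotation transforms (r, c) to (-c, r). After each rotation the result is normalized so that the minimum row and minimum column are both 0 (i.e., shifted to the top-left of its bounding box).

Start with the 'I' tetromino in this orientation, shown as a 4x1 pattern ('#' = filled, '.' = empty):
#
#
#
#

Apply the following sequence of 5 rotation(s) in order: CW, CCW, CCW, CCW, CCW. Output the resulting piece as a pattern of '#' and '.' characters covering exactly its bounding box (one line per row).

Answer: ####

Derivation:
Start:
#
#
#
#
After rotation 1 (CW):
####
After rotation 2 (CCW):
#
#
#
#
After rotation 3 (CCW):
####
After rotation 4 (CCW):
#
#
#
#
After rotation 5 (CCW):
####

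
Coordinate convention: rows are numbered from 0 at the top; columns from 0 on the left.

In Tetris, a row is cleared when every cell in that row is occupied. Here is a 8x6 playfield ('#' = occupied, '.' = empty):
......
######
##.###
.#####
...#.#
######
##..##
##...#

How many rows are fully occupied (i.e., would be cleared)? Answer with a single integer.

Check each row:
  row 0: 6 empty cells -> not full
  row 1: 0 empty cells -> FULL (clear)
  row 2: 1 empty cell -> not full
  row 3: 1 empty cell -> not full
  row 4: 4 empty cells -> not full
  row 5: 0 empty cells -> FULL (clear)
  row 6: 2 empty cells -> not full
  row 7: 3 empty cells -> not full
Total rows cleared: 2

Answer: 2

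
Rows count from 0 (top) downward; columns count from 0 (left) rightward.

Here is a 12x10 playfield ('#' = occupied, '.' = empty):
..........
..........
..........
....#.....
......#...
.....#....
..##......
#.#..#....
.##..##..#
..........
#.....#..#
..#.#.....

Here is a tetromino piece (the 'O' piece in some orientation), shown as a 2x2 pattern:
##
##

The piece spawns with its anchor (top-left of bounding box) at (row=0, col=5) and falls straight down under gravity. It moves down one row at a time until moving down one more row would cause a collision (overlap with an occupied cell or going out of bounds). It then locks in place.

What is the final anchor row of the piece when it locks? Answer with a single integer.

Spawn at (row=0, col=5). Try each row:
  row 0: fits
  row 1: fits
  row 2: fits
  row 3: blocked -> lock at row 2

Answer: 2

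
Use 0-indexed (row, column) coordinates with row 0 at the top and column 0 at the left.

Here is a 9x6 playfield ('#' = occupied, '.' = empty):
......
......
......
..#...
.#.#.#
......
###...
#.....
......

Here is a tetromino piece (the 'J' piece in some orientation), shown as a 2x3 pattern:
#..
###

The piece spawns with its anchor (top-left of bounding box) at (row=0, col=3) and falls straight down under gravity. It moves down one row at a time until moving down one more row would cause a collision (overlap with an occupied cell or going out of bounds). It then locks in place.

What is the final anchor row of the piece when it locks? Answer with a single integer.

Answer: 2

Derivation:
Spawn at (row=0, col=3). Try each row:
  row 0: fits
  row 1: fits
  row 2: fits
  row 3: blocked -> lock at row 2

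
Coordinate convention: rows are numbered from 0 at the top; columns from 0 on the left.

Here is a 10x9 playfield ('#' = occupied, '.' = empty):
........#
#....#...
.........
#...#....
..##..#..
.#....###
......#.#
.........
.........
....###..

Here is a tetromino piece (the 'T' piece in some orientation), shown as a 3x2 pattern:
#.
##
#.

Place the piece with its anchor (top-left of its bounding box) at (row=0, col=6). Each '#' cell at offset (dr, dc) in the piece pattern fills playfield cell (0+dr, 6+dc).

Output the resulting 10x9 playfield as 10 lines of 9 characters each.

Answer: ......#.#
#....###.
......#..
#...#....
..##..#..
.#....###
......#.#
.........
.........
....###..

Derivation:
Fill (0+0,6+0) = (0,6)
Fill (0+1,6+0) = (1,6)
Fill (0+1,6+1) = (1,7)
Fill (0+2,6+0) = (2,6)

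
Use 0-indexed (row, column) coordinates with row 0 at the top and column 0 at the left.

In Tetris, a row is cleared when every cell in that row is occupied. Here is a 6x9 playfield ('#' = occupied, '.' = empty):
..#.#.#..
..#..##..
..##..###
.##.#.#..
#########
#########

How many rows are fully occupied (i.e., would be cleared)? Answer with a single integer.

Answer: 2

Derivation:
Check each row:
  row 0: 6 empty cells -> not full
  row 1: 6 empty cells -> not full
  row 2: 4 empty cells -> not full
  row 3: 5 empty cells -> not full
  row 4: 0 empty cells -> FULL (clear)
  row 5: 0 empty cells -> FULL (clear)
Total rows cleared: 2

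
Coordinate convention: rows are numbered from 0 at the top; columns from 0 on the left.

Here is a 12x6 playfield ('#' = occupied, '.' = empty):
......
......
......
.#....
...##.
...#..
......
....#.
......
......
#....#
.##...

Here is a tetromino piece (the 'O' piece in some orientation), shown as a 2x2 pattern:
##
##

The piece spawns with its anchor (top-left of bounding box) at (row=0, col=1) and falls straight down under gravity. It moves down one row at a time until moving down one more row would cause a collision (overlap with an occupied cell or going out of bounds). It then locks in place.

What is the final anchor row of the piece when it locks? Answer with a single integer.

Spawn at (row=0, col=1). Try each row:
  row 0: fits
  row 1: fits
  row 2: blocked -> lock at row 1

Answer: 1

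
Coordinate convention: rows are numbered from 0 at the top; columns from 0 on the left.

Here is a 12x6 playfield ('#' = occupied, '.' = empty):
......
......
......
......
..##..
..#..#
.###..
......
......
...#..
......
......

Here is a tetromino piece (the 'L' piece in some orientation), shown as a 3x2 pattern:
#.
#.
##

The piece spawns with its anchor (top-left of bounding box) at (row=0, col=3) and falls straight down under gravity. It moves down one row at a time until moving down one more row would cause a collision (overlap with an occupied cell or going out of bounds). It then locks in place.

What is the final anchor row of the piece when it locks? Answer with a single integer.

Answer: 1

Derivation:
Spawn at (row=0, col=3). Try each row:
  row 0: fits
  row 1: fits
  row 2: blocked -> lock at row 1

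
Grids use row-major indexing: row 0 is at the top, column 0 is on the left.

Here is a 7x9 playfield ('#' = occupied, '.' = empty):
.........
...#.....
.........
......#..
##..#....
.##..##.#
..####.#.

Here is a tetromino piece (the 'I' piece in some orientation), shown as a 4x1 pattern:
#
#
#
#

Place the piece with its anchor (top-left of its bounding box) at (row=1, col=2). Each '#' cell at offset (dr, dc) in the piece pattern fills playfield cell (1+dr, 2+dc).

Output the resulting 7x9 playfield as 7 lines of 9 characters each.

Fill (1+0,2+0) = (1,2)
Fill (1+1,2+0) = (2,2)
Fill (1+2,2+0) = (3,2)
Fill (1+3,2+0) = (4,2)

Answer: .........
..##.....
..#......
..#...#..
###.#....
.##..##.#
..####.#.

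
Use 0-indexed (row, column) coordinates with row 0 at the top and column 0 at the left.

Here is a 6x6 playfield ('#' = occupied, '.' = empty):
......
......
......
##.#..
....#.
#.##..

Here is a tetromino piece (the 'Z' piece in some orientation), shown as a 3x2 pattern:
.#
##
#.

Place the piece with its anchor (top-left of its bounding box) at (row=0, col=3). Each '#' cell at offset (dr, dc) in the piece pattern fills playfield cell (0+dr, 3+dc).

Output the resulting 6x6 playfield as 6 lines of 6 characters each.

Fill (0+0,3+1) = (0,4)
Fill (0+1,3+0) = (1,3)
Fill (0+1,3+1) = (1,4)
Fill (0+2,3+0) = (2,3)

Answer: ....#.
...##.
...#..
##.#..
....#.
#.##..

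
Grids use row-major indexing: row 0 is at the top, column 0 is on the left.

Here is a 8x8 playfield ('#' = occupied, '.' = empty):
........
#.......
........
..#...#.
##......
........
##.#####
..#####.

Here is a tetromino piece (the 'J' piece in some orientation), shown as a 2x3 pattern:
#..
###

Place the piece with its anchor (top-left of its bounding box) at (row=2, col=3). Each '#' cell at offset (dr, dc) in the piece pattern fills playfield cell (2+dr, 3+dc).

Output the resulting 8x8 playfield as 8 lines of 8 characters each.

Fill (2+0,3+0) = (2,3)
Fill (2+1,3+0) = (3,3)
Fill (2+1,3+1) = (3,4)
Fill (2+1,3+2) = (3,5)

Answer: ........
#.......
...#....
..#####.
##......
........
##.#####
..#####.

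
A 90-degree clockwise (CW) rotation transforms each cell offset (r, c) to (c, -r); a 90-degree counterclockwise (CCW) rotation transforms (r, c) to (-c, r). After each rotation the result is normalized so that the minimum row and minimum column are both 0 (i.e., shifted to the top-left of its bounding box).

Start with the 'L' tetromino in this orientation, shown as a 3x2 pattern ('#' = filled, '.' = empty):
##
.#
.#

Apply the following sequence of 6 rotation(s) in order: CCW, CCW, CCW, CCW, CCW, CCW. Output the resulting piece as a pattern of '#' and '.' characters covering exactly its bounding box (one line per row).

Start:
##
.#
.#
After rotation 1 (CCW):
###
#..
After rotation 2 (CCW):
#.
#.
##
After rotation 3 (CCW):
..#
###
After rotation 4 (CCW):
##
.#
.#
After rotation 5 (CCW):
###
#..
After rotation 6 (CCW):
#.
#.
##

Answer: #.
#.
##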